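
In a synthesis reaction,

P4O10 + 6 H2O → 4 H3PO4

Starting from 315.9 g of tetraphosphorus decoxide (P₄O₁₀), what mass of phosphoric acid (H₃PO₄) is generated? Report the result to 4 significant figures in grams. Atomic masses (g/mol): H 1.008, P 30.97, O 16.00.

M(P4O10) = 4(30.97) + 10(16.00) = 283.88 g/mol.
M(H3PO4) = 3(1.008) + 30.97 + 4(16.00) = 97.994 g/mol.
n(P4O10) = 315.90 g / 283.88 g/mol = 1.1128 mol.
From the equation the P4O10:H3PO4 mole ratio is 1:4, so n(H3PO4) = 1.1128 × 4/1 = 4.4512 mol.
Mass of H3PO4 = 4.4512 mol × 97.994 g/mol = 436.19 g.

436.2 g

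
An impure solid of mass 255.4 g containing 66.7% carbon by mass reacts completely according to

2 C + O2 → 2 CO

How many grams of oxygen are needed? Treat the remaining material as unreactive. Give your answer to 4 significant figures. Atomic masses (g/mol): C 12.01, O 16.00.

226.9 g

Mass of pure C = 255.4 g × 0.667 = 170.35 g.
M(C) = 12.01 g/mol.
M(O2) = 2(16.00) = 32.00 g/mol.
n(C) = 170.35 g / 12.01 g/mol = 14.184 mol.
From the equation the C:O2 mole ratio is 2:1, so n(O2) = 14.184 × 1/2 = 7.0921 mol.
Mass of O2 = 7.0921 mol × 32.00 g/mol = 226.95 g.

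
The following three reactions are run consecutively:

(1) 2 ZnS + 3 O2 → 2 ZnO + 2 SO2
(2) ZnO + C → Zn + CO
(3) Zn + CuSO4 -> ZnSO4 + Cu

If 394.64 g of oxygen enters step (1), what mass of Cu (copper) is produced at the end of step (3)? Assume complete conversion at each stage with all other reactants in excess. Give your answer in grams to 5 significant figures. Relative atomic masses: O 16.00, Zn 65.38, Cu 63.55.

M(O2) = 2(16.00) = 32.00 g/mol.
M(Cu) = 63.55 g/mol.
n(O2) = 394.64 / 32.00 = 12.3325 mol.
Reaction (1): O2→ZnO ratio 3:2 ⇒ n(ZnO) = 8.22167 mol.
Reaction (2): ZnO→Zn ratio 1:1 ⇒ n(Zn) = 8.22167 mol.
Reaction (3): Zn→Cu ratio 1:1 ⇒ n(Cu) = 8.22167 mol.
Mass of Cu = 8.22167 × 63.55 = 522.487 g.

522.49 g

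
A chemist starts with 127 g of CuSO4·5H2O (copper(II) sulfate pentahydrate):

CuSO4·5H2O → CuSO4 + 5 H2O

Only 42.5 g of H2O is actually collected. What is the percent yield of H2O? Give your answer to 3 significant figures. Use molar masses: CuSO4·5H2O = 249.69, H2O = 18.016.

n(CuSO4·5H2O) = 127.0 g / 249.69 g/mol = 0.5086 mol.
From the equation the CuSO4·5H2O:H2O mole ratio is 1:5, so n(H2O) = 0.5086 × 5/1 = 2.543 mol.
Mass of H2O = 2.543 mol × 18.016 g/mol = 45.82 g.
This is the theoretical yield. Percent yield = 42.5 g / 45.82 g × 100% = 92.76%.

92.8 %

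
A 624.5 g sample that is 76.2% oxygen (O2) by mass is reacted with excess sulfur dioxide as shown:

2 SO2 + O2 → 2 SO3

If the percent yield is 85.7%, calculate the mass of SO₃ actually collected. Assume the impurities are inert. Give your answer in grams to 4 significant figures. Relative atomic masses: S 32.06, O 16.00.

2041 g

Pure O2 available = 624.5 g × 0.762 = 475.87 g.
M(O2) = 2(16.00) = 32.00 g/mol.
M(SO3) = 32.06 + 3(16.00) = 80.06 g/mol.
n(O2) = 475.87 g / 32.00 g/mol = 14.871 mol.
From the equation the O2:SO3 mole ratio is 1:2, so n(SO3) = 14.871 × 2/1 = 29.742 mol.
Mass of SO3 = 29.742 mol × 80.06 g/mol = 2381.1 g.
Actual mass collected = 2381.1 g × 0.857 = 2040.6 g.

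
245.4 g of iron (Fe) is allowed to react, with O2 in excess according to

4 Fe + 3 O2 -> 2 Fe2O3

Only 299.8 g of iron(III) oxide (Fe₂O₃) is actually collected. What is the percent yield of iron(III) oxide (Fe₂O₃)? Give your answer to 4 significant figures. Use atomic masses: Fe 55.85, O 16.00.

85.45 %

M(Fe) = 55.85 g/mol.
M(Fe2O3) = 2(55.85) + 3(16.00) = 159.70 g/mol.
n(Fe) = 245.40 g / 55.85 g/mol = 4.3939 mol.
From the equation the Fe:Fe2O3 mole ratio is 4:2, so n(Fe2O3) = 4.3939 × 2/4 = 2.1970 mol.
Mass of Fe2O3 = 2.1970 mol × 159.70 g/mol = 350.85 g.
This is the theoretical yield. Percent yield = 299.8 g / 350.85 g × 100% = 85.449%.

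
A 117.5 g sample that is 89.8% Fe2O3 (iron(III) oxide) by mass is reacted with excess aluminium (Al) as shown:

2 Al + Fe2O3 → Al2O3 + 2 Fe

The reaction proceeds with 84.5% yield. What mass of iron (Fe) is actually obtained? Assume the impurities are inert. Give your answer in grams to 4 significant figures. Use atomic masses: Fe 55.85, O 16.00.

Pure Fe2O3 available = 117.5 g × 0.898 = 105.52 g.
M(Fe2O3) = 2(55.85) + 3(16.00) = 159.70 g/mol.
M(Fe) = 55.85 g/mol.
n(Fe2O3) = 105.52 g / 159.70 g/mol = 0.66071 mol.
From the equation the Fe2O3:Fe mole ratio is 1:2, so n(Fe) = 0.66071 × 2/1 = 1.3214 mol.
Mass of Fe = 1.3214 mol × 55.85 g/mol = 73.801 g.
Actual mass collected = 73.801 g × 0.845 = 62.362 g.

62.36 g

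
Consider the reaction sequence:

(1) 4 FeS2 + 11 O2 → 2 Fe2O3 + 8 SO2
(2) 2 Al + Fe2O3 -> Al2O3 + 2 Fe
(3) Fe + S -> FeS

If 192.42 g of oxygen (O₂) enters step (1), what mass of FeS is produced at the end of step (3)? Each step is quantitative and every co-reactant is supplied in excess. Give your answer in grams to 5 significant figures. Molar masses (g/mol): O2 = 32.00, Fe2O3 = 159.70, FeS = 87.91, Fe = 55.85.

192.22 g

n(O2) = 192.42 / 32.00 = 6.01312 mol.
Reaction (1): O2→Fe2O3 ratio 11:2 ⇒ n(Fe2O3) = 1.09330 mol.
Reaction (2): Fe2O3→Fe ratio 1:2 ⇒ n(Fe) = 2.18659 mol.
Reaction (3): Fe→FeS ratio 1:1 ⇒ n(FeS) = 2.18659 mol.
Mass of FeS = 2.18659 × 87.91 = 192.223 g.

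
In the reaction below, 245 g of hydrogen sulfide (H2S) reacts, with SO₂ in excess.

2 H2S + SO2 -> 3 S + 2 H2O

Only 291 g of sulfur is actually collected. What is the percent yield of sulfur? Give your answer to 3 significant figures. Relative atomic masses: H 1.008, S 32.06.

M(H2S) = 2(1.008) + 32.06 = 34.076 g/mol.
M(S) = 32.06 g/mol.
n(H2S) = 245.0 g / 34.076 g/mol = 7.190 mol.
From the equation the H2S:S mole ratio is 2:3, so n(S) = 7.190 × 3/2 = 10.78 mol.
Mass of S = 10.78 mol × 32.06 g/mol = 345.8 g.
This is the theoretical yield. Percent yield = 291 g / 345.8 g × 100% = 84.16%.

84.2 %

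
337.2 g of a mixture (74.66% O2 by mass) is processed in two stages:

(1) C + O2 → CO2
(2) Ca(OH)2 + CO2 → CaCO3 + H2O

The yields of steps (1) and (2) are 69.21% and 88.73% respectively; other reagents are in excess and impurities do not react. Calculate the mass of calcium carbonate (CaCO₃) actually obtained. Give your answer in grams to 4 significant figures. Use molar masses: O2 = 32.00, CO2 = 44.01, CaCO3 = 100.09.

Pure O2 = 337.2 × 0.7466 = 251.75 g.
n(O2) = 251.75 / 32.00 = 7.8673 mol.
Step 1 (O2:CO2 = 1:1): theoretical n(CO2) = 7.8673 mol; at 69.21% yield, n(CO2) = 5.4450 mol.
Step 2 (CO2:CaCO3 = 1:1): theoretical n(CaCO3) = 5.4450 mol, so theoretical mass = 5.4450 × 100.09 = 544.99 g.
At 88.73% yield, actual mass of CaCO3 = 544.99 × 0.8873 = 483.57 g.

483.6 g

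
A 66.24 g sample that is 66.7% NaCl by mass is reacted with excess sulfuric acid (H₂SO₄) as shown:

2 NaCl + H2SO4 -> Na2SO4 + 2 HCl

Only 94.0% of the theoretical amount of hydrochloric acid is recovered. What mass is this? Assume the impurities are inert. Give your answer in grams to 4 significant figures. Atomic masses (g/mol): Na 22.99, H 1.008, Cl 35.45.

Pure NaCl available = 66.24 g × 0.667 = 44.182 g.
M(NaCl) = 22.99 + 35.45 = 58.44 g/mol.
M(HCl) = 1.008 + 35.45 = 36.458 g/mol.
n(NaCl) = 44.182 g / 58.44 g/mol = 0.75602 mol.
From the equation the NaCl:HCl mole ratio is 2:2, so n(HCl) = 0.75602 × 2/2 = 0.75602 mol.
Mass of HCl = 0.75602 mol × 36.458 g/mol = 27.563 g.
Actual mass collected = 27.563 g × 0.940 = 25.909 g.

25.91 g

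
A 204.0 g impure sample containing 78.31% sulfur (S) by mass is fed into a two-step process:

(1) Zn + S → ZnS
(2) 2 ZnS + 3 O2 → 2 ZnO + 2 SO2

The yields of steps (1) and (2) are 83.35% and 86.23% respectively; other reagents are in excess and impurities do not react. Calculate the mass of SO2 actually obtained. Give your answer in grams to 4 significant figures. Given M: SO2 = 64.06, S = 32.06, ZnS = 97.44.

229.4 g

Pure S = 204.0 × 0.7831 = 159.75 g.
n(S) = 159.75 / 32.06 = 4.9829 mol.
Step 1 (S:ZnS = 1:1): theoretical n(ZnS) = 4.9829 mol; at 83.35% yield, n(ZnS) = 4.1533 mol.
Step 2 (ZnS:SO2 = 2:2): theoretical n(SO2) = 4.1533 mol, so theoretical mass = 4.1533 × 64.06 = 266.06 g.
At 86.23% yield, actual mass of SO2 = 266.06 × 0.8623 = 229.42 g.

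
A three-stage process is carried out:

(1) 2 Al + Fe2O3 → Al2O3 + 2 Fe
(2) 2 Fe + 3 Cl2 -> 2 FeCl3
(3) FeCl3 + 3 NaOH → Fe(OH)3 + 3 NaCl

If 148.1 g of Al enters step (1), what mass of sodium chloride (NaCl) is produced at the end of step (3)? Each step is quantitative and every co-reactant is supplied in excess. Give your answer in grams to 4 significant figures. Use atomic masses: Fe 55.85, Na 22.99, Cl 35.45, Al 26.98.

962.4 g

M(Al) = 26.98 g/mol.
M(NaCl) = 22.99 + 35.45 = 58.44 g/mol.
n(Al) = 148.1 / 26.98 = 5.4893 mol.
Reaction (1): Al→Fe ratio 2:2 ⇒ n(Fe) = 5.4893 mol.
Reaction (2): Fe→FeCl3 ratio 2:2 ⇒ n(FeCl3) = 5.4893 mol.
Reaction (3): FeCl3→NaCl ratio 1:3 ⇒ n(NaCl) = 16.468 mol.
Mass of NaCl = 16.468 × 58.44 = 962.38 g.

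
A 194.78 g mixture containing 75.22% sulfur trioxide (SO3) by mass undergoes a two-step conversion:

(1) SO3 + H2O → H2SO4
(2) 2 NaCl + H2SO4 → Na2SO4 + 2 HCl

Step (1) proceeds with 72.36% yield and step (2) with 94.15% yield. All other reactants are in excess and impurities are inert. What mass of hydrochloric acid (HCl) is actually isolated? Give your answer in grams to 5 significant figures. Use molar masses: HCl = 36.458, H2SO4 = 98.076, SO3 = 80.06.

90.908 g

Pure SO3 = 194.78 × 0.7522 = 146.514 g.
n(SO3) = 146.514 / 80.06 = 1.83005 mol.
Step 1 (SO3:H2SO4 = 1:1): theoretical n(H2SO4) = 1.83005 mol; at 72.36% yield, n(H2SO4) = 1.32422 mol.
Step 2 (H2SO4:HCl = 1:2): theoretical n(HCl) = 2.64844 mol, so theoretical mass = 2.64844 × 36.458 = 96.5569 g.
At 94.15% yield, actual mass of HCl = 96.5569 × 0.9415 = 90.9084 g.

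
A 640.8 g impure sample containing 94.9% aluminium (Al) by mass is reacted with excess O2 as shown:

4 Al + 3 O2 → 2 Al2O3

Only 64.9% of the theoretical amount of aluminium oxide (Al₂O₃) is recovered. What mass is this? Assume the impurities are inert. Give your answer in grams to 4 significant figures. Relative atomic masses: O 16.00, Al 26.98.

745.7 g

Pure Al available = 640.8 g × 0.949 = 608.12 g.
M(Al) = 26.98 g/mol.
M(Al2O3) = 2(26.98) + 3(16.00) = 101.96 g/mol.
n(Al) = 608.12 g / 26.98 g/mol = 22.540 mol.
From the equation the Al:Al2O3 mole ratio is 4:2, so n(Al2O3) = 22.540 × 2/4 = 11.270 mol.
Mass of Al2O3 = 11.270 mol × 101.96 g/mol = 1149.1 g.
Actual mass collected = 1149.1 g × 0.649 = 745.75 g.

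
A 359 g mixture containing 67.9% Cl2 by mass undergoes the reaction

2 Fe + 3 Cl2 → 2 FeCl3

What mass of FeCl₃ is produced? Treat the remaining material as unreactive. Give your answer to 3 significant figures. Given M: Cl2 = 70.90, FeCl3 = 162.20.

Mass of pure Cl2 = 359 g × 0.679 = 243.8 g.
n(Cl2) = 243.8 g / 70.90 g/mol = 3.438 mol.
From the equation the Cl2:FeCl3 mole ratio is 3:2, so n(FeCl3) = 3.438 × 2/3 = 2.292 mol.
Mass of FeCl3 = 2.292 mol × 162.20 g/mol = 371.8 g.

372 g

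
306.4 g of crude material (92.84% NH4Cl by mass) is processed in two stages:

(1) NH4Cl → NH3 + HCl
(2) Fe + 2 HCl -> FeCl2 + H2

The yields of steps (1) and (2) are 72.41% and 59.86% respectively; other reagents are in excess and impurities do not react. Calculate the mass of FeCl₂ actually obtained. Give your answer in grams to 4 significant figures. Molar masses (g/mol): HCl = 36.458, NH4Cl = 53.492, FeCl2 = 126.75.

146.1 g

Pure NH4Cl = 306.4 × 0.9284 = 284.46 g.
n(NH4Cl) = 284.46 / 53.492 = 5.3178 mol.
Step 1 (NH4Cl:HCl = 1:1): theoretical n(HCl) = 5.3178 mol; at 72.41% yield, n(HCl) = 3.8506 mol.
Step 2 (HCl:FeCl2 = 2:1): theoretical n(FeCl2) = 1.9253 mol, so theoretical mass = 1.9253 × 126.75 = 244.03 g.
At 59.86% yield, actual mass of FeCl2 = 244.03 × 0.5986 = 146.08 g.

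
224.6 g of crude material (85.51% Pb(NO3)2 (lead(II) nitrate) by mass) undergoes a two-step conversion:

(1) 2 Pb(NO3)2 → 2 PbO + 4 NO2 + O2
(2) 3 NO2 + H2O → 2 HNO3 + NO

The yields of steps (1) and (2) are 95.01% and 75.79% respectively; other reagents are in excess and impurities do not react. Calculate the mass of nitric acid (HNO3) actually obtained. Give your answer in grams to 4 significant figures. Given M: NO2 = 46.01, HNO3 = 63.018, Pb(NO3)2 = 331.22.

35.08 g

Pure Pb(NO3)2 = 224.6 × 0.8551 = 192.06 g.
n(Pb(NO3)2) = 192.06 / 331.22 = 0.57984 mol.
Step 1 (Pb(NO3)2:NO2 = 2:4): theoretical n(NO2) = 1.1597 mol; at 95.01% yield, n(NO2) = 1.1018 mol.
Step 2 (NO2:HNO3 = 3:2): theoretical n(HNO3) = 0.73454 mol, so theoretical mass = 0.73454 × 63.018 = 46.290 g.
At 75.79% yield, actual mass of HNO3 = 46.290 × 0.7579 = 35.083 g.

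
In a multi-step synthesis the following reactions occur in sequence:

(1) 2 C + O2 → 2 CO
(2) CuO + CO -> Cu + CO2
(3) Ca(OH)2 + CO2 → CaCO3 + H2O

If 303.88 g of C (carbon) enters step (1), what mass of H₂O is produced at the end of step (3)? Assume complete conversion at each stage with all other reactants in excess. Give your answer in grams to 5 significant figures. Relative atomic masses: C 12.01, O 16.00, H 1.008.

455.85 g

M(C) = 12.01 g/mol.
M(H2O) = 2(1.008) + 16.00 = 18.016 g/mol.
n(C) = 303.88 / 12.01 = 25.3022 mol.
Reaction (1): C→CO ratio 2:2 ⇒ n(CO) = 25.3022 mol.
Reaction (2): CO→CO2 ratio 1:1 ⇒ n(CO2) = 25.3022 mol.
Reaction (3): CO2→H2O ratio 1:1 ⇒ n(H2O) = 25.3022 mol.
Mass of H2O = 25.3022 × 18.016 = 455.845 g.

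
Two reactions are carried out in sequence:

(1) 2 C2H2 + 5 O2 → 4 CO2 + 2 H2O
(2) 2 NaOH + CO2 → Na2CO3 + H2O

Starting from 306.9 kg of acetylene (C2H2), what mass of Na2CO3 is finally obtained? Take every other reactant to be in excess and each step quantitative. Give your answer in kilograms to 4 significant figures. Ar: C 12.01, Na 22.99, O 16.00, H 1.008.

2499 kg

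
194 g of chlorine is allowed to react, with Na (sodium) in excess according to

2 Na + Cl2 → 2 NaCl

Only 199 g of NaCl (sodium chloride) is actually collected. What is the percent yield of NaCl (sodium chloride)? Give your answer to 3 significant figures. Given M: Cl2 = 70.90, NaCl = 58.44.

n(Cl2) = 194.0 g / 70.90 g/mol = 2.736 mol.
From the equation the Cl2:NaCl mole ratio is 1:2, so n(NaCl) = 2.736 × 2/1 = 5.472 mol.
Mass of NaCl = 5.472 mol × 58.44 g/mol = 319.8 g.
This is the theoretical yield. Percent yield = 199 g / 319.8 g × 100% = 62.22%.

62.2 %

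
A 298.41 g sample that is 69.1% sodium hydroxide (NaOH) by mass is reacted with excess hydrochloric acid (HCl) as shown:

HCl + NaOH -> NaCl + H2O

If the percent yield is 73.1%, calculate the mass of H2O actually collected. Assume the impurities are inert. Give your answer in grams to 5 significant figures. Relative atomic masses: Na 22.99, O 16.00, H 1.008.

67.894 g

Pure NaOH available = 298.41 g × 0.691 = 206.201 g.
M(NaOH) = 22.99 + 16.00 + 1.008 = 39.998 g/mol.
M(H2O) = 2(1.008) + 16.00 = 18.016 g/mol.
n(NaOH) = 206.201 g / 39.998 g/mol = 5.15529 mol.
From the equation the NaOH:H2O mole ratio is 1:1, so n(H2O) = 5.15529 × 1/1 = 5.15529 mol.
Mass of H2O = 5.15529 mol × 18.016 g/mol = 92.8777 g.
Actual mass collected = 92.8777 g × 0.731 = 67.8936 g.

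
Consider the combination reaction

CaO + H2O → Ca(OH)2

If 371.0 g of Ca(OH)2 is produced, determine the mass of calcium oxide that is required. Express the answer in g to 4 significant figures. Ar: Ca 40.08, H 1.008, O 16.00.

280.8 g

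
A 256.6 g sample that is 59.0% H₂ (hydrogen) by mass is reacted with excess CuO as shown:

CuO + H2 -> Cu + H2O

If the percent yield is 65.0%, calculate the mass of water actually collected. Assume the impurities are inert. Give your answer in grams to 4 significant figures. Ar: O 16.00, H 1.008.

Pure H2 available = 256.6 g × 0.590 = 151.39 g.
M(H2) = 2(1.008) = 2.016 g/mol.
M(H2O) = 2(1.008) + 16.00 = 18.016 g/mol.
n(H2) = 151.39 g / 2.016 g/mol = 75.096 mol.
From the equation the H2:H2O mole ratio is 1:1, so n(H2O) = 75.096 × 1/1 = 75.096 mol.
Mass of H2O = 75.096 mol × 18.016 g/mol = 1352.9 g.
Actual mass collected = 1352.9 g × 0.650 = 879.41 g.

879.4 g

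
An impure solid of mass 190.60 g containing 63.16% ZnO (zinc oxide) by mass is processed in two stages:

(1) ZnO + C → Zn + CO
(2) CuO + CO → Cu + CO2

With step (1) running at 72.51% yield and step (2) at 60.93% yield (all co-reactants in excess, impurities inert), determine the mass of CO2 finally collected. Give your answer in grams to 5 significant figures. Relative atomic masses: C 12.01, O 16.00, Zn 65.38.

Pure ZnO = 190.60 × 0.6316 = 120.383 g.
M(ZnO) = 65.38 + 16.00 = 81.38 g/mol.
M(CO2) = 12.01 + 2(16.00) = 44.01 g/mol.
n(ZnO) = 120.383 / 81.38 = 1.47927 mol.
Step 1 (ZnO:CO = 1:1): theoretical n(CO) = 1.47927 mol; at 72.51% yield, n(CO) = 1.07262 mol.
Step 2 (CO:CO2 = 1:1): theoretical n(CO2) = 1.07262 mol, so theoretical mass = 1.07262 × 44.01 = 47.2059 g.
At 60.93% yield, actual mass of CO2 = 47.2059 × 0.6093 = 28.7626 g.

28.763 g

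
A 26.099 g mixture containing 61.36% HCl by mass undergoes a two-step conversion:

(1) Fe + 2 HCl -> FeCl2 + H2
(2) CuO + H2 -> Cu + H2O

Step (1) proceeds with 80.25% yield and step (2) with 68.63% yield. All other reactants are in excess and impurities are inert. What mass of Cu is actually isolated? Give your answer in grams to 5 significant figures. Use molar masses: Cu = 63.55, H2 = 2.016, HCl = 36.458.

7.6871 g

Pure HCl = 26.099 × 0.6136 = 16.0143 g.
n(HCl) = 16.0143 / 36.458 = 0.439255 mol.
Step 1 (HCl:H2 = 2:1): theoretical n(H2) = 0.219627 mol; at 80.25% yield, n(H2) = 0.176251 mol.
Step 2 (H2:Cu = 1:1): theoretical n(Cu) = 0.176251 mol, so theoretical mass = 0.176251 × 63.55 = 11.2007 g.
At 68.63% yield, actual mass of Cu = 11.2007 × 0.6863 = 7.68707 g.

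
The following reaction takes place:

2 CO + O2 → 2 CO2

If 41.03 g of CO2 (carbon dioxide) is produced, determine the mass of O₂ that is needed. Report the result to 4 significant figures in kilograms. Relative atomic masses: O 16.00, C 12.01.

0.01492 kg

M(CO2) = 12.01 + 2(16.00) = 44.01 g/mol.
M(O2) = 2(16.00) = 32.00 g/mol.
n(CO2) = 41.030 g / 44.01 g/mol = 0.93229 mol.
From the equation the CO2:O2 mole ratio is 2:1, so n(O2) = 0.93229 × 1/2 = 0.46614 mol.
Mass of O2 = 0.46614 mol × 32.00 g/mol = 14.917 g.
Converting to kg: 14.917 g = 0.01492 kg.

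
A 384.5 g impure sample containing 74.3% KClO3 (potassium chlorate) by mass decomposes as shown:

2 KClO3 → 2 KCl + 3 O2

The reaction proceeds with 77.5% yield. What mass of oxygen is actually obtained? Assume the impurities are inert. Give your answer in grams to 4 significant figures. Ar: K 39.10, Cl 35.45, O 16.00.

86.72 g

Pure KClO3 available = 384.5 g × 0.743 = 285.68 g.
M(KClO3) = 39.10 + 35.45 + 3(16.00) = 122.55 g/mol.
M(O2) = 2(16.00) = 32.00 g/mol.
n(KClO3) = 285.68 g / 122.55 g/mol = 2.3312 mol.
From the equation the KClO3:O2 mole ratio is 2:3, so n(O2) = 2.3312 × 3/2 = 3.4967 mol.
Mass of O2 = 3.4967 mol × 32.00 g/mol = 111.90 g.
Actual mass collected = 111.90 g × 0.775 = 86.719 g.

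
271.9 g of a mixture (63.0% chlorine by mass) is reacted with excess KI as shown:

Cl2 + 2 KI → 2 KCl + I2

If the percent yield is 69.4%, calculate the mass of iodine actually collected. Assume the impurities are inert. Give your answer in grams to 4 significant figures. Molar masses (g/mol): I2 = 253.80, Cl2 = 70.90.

425.6 g

Pure Cl2 available = 271.9 g × 0.630 = 171.30 g.
n(Cl2) = 171.30 g / 70.90 g/mol = 2.4160 mol.
From the equation the Cl2:I2 mole ratio is 1:1, so n(I2) = 2.4160 × 1/1 = 2.4160 mol.
Mass of I2 = 2.4160 mol × 253.80 g/mol = 613.19 g.
Actual mass collected = 613.19 g × 0.694 = 425.55 g.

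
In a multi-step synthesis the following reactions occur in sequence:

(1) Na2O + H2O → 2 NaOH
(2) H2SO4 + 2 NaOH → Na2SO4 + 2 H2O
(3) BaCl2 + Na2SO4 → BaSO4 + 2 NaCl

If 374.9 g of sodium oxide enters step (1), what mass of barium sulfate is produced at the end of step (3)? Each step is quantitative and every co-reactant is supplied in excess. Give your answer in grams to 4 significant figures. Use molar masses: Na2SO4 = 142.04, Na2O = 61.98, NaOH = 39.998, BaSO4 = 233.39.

1412 g

n(Na2O) = 374.9 / 61.98 = 6.0487 mol.
Reaction (1): Na2O→NaOH ratio 1:2 ⇒ n(NaOH) = 12.097 mol.
Reaction (2): NaOH→Na2SO4 ratio 2:1 ⇒ n(Na2SO4) = 6.0487 mol.
Reaction (3): Na2SO4→BaSO4 ratio 1:1 ⇒ n(BaSO4) = 6.0487 mol.
Mass of BaSO4 = 6.0487 × 233.39 = 1411.7 g.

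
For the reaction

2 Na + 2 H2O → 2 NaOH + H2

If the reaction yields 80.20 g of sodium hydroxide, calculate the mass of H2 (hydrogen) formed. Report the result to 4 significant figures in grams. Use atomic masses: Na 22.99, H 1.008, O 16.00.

2.021 g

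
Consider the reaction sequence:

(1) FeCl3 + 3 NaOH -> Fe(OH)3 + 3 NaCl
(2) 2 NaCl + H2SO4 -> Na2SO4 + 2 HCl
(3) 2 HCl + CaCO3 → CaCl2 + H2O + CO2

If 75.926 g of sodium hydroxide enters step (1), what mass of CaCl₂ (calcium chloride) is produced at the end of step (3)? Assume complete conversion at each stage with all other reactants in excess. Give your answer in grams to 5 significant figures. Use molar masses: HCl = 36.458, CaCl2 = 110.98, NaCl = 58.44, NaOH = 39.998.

105.33 g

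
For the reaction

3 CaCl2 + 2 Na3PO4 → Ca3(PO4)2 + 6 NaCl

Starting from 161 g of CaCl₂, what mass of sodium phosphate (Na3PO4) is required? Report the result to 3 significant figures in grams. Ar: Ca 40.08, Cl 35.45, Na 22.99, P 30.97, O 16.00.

M(CaCl2) = 40.08 + 2(35.45) = 110.98 g/mol.
M(Na3PO4) = 3(22.99) + 30.97 + 4(16.00) = 163.94 g/mol.
n(CaCl2) = 161.0 g / 110.98 g/mol = 1.451 mol.
From the equation the CaCl2:Na3PO4 mole ratio is 3:2, so n(Na3PO4) = 1.451 × 2/3 = 0.9671 mol.
Mass of Na3PO4 = 0.9671 mol × 163.94 g/mol = 158.6 g.

159 g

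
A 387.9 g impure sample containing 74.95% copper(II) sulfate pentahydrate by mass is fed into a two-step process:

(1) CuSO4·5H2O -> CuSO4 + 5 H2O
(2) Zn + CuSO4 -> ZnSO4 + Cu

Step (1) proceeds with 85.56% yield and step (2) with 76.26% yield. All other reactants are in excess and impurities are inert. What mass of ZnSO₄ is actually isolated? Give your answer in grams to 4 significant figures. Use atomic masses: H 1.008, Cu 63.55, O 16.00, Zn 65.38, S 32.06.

122.7 g

Pure CuSO4·5H2O = 387.9 × 0.7495 = 290.73 g.
M(CuSO4·5H2O) = 63.55 + 32.06 + 9(16.00) + 10(1.008) = 249.69 g/mol.
M(ZnSO4) = 65.38 + 32.06 + 4(16.00) = 161.44 g/mol.
n(CuSO4·5H2O) = 290.73 / 249.69 = 1.1644 mol.
Step 1 (CuSO4·5H2O:CuSO4 = 1:1): theoretical n(CuSO4) = 1.1644 mol; at 85.56% yield, n(CuSO4) = 0.99623 mol.
Step 2 (CuSO4:ZnSO4 = 1:1): theoretical n(ZnSO4) = 0.99623 mol, so theoretical mass = 0.99623 × 161.44 = 160.83 g.
At 76.26% yield, actual mass of ZnSO4 = 160.83 × 0.7626 = 122.65 g.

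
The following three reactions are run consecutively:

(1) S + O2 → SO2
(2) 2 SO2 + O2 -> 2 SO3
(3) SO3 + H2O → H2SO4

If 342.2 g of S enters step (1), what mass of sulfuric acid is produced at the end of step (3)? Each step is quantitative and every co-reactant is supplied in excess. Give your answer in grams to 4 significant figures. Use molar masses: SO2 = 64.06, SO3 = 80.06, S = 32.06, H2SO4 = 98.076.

1047 g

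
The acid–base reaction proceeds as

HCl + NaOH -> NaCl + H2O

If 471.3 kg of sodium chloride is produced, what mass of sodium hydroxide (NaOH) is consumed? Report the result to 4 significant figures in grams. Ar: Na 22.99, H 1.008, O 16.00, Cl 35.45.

M(NaCl) = 22.99 + 35.45 = 58.44 g/mol.
M(NaOH) = 22.99 + 16.00 + 1.008 = 39.998 g/mol.
Convert: 471.3 kg = 471300 g.
n(NaCl) = 471300 g / 58.44 g/mol = 8064.7 mol.
From the equation the NaCl:NaOH mole ratio is 1:1, so n(NaOH) = 8064.7 × 1/1 = 8064.7 mol.
Mass of NaOH = 8064.7 mol × 39.998 g/mol = 322570 g.

322600 g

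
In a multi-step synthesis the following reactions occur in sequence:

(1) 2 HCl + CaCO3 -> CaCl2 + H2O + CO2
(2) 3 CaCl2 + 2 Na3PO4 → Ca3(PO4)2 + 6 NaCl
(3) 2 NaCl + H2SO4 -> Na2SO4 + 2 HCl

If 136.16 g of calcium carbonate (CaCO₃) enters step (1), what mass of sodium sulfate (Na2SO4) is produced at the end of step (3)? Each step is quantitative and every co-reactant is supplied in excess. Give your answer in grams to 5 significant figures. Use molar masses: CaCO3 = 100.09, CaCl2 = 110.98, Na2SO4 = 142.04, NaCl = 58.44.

193.23 g

n(CaCO3) = 136.16 / 100.09 = 1.36038 mol.
Reaction (1): CaCO3→CaCl2 ratio 1:1 ⇒ n(CaCl2) = 1.36038 mol.
Reaction (2): CaCl2→NaCl ratio 3:6 ⇒ n(NaCl) = 2.72075 mol.
Reaction (3): NaCl→Na2SO4 ratio 2:1 ⇒ n(Na2SO4) = 1.36038 mol.
Mass of Na2SO4 = 1.36038 × 142.04 = 193.228 g.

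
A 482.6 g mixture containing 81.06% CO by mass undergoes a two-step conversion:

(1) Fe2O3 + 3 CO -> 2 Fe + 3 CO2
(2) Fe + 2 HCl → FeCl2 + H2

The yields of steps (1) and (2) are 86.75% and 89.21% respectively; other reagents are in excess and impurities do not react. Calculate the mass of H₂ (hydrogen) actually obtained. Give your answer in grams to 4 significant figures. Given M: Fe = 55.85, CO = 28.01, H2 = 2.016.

14.53 g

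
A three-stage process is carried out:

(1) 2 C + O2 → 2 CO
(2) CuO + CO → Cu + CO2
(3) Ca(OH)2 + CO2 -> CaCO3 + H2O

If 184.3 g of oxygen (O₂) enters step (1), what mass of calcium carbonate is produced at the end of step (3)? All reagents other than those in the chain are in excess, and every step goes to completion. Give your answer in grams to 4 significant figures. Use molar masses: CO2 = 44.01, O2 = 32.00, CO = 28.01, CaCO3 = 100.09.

n(O2) = 184.3 / 32.00 = 5.7594 mol.
Reaction (1): O2→CO ratio 1:2 ⇒ n(CO) = 11.519 mol.
Reaction (2): CO→CO2 ratio 1:1 ⇒ n(CO2) = 11.519 mol.
Reaction (3): CO2→CaCO3 ratio 1:1 ⇒ n(CaCO3) = 11.519 mol.
Mass of CaCO3 = 11.519 × 100.09 = 1152.9 g.

1153 g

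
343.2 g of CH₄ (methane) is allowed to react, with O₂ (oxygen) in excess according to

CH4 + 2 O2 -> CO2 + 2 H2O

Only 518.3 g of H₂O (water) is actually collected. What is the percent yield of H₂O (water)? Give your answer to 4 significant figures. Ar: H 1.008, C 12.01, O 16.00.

M(CH4) = 12.01 + 4(1.008) = 16.042 g/mol.
M(H2O) = 2(1.008) + 16.00 = 18.016 g/mol.
n(CH4) = 343.20 g / 16.042 g/mol = 21.394 mol.
From the equation the CH4:H2O mole ratio is 1:2, so n(H2O) = 21.394 × 2/1 = 42.788 mol.
Mass of H2O = 42.788 mol × 18.016 g/mol = 770.86 g.
This is the theoretical yield. Percent yield = 518.3 g / 770.86 g × 100% = 67.236%.

67.24 %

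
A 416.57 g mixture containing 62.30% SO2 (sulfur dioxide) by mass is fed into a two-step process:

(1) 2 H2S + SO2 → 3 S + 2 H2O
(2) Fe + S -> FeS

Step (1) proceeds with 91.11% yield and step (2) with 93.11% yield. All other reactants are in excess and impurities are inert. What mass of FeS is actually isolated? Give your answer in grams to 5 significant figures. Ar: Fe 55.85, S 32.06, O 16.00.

Pure SO2 = 416.57 × 0.6230 = 259.523 g.
M(SO2) = 32.06 + 2(16.00) = 64.06 g/mol.
M(FeS) = 55.85 + 32.06 = 87.91 g/mol.
n(SO2) = 259.523 / 64.06 = 4.05125 mol.
Step 1 (SO2:S = 1:3): theoretical n(S) = 12.1538 mol; at 91.11% yield, n(S) = 11.0733 mol.
Step 2 (S:FeS = 1:1): theoretical n(FeS) = 11.0733 mol, so theoretical mass = 11.0733 × 87.91 = 973.452 g.
At 93.11% yield, actual mass of FeS = 973.452 × 0.9311 = 906.381 g.

906.38 g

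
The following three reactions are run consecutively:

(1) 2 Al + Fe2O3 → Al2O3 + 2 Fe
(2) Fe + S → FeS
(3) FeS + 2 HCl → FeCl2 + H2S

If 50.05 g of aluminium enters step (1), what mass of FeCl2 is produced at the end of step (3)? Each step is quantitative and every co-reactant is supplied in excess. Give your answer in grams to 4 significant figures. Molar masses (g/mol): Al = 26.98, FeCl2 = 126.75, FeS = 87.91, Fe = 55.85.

n(Al) = 50.05 / 26.98 = 1.8551 mol.
Reaction (1): Al→Fe ratio 2:2 ⇒ n(Fe) = 1.8551 mol.
Reaction (2): Fe→FeS ratio 1:1 ⇒ n(FeS) = 1.8551 mol.
Reaction (3): FeS→FeCl2 ratio 1:1 ⇒ n(FeCl2) = 1.8551 mol.
Mass of FeCl2 = 1.8551 × 126.75 = 235.13 g.

235.1 g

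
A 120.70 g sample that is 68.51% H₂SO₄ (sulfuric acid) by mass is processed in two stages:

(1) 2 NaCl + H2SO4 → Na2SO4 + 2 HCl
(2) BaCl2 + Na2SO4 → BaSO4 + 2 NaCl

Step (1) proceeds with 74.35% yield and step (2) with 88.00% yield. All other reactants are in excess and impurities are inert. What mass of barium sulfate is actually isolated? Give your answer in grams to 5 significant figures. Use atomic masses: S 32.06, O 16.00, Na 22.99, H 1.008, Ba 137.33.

128.75 g

Pure H2SO4 = 120.70 × 0.6851 = 82.6916 g.
M(H2SO4) = 2(1.008) + 32.06 + 4(16.00) = 98.076 g/mol.
M(BaSO4) = 137.33 + 32.06 + 4(16.00) = 233.39 g/mol.
n(H2SO4) = 82.6916 / 98.076 = 0.843138 mol.
Step 1 (H2SO4:Na2SO4 = 1:1): theoretical n(Na2SO4) = 0.843138 mol; at 74.35% yield, n(Na2SO4) = 0.626873 mol.
Step 2 (Na2SO4:BaSO4 = 1:1): theoretical n(BaSO4) = 0.626873 mol, so theoretical mass = 0.626873 × 233.39 = 146.306 g.
At 88.00% yield, actual mass of BaSO4 = 146.306 × 0.8800 = 128.749 g.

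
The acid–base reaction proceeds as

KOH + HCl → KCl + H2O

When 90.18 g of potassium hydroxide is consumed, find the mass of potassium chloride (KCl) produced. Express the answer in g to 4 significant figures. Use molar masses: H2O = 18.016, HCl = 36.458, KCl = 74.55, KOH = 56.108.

n(KOH) = 90.180 g / 56.108 g/mol = 1.6073 mol.
From the equation the KOH:KCl mole ratio is 1:1, so n(KCl) = 1.6073 × 1/1 = 1.6073 mol.
Mass of KCl = 1.6073 mol × 74.55 g/mol = 119.82 g.

119.8 g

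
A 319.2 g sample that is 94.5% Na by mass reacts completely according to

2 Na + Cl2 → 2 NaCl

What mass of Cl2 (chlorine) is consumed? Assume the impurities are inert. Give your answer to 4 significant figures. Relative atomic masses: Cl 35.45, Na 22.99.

465.1 g

Mass of pure Na = 319.2 g × 0.945 = 301.64 g.
M(Na) = 22.99 g/mol.
M(Cl2) = 2(35.45) = 70.90 g/mol.
n(Na) = 301.64 g / 22.99 g/mol = 13.121 mol.
From the equation the Na:Cl2 mole ratio is 2:1, so n(Cl2) = 13.121 × 1/2 = 6.5603 mol.
Mass of Cl2 = 6.5603 mol × 70.90 g/mol = 465.13 g.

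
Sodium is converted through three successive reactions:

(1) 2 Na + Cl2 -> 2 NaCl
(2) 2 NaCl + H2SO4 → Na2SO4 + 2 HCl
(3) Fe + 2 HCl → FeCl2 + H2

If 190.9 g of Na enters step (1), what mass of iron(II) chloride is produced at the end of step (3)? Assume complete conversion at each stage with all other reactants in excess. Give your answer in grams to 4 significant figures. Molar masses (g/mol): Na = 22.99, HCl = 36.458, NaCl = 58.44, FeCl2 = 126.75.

n(Na) = 190.9 / 22.99 = 8.3036 mol.
Reaction (1): Na→NaCl ratio 2:2 ⇒ n(NaCl) = 8.3036 mol.
Reaction (2): NaCl→HCl ratio 2:2 ⇒ n(HCl) = 8.3036 mol.
Reaction (3): HCl→FeCl2 ratio 2:1 ⇒ n(FeCl2) = 4.1518 mol.
Mass of FeCl2 = 4.1518 × 126.75 = 526.24 g.

526.2 g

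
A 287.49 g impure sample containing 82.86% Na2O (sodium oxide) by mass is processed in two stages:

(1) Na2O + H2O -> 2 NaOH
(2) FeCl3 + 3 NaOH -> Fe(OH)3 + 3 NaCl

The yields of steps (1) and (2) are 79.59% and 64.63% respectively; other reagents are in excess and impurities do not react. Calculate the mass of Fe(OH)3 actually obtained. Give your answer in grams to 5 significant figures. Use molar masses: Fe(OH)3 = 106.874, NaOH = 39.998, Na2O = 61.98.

140.86 g

Pure Na2O = 287.49 × 0.8286 = 238.214 g.
n(Na2O) = 238.214 / 61.98 = 3.84340 mol.
Step 1 (Na2O:NaOH = 1:2): theoretical n(NaOH) = 7.68681 mol; at 79.59% yield, n(NaOH) = 6.11793 mol.
Step 2 (NaOH:Fe(OH)3 = 3:1): theoretical n(Fe(OH)3) = 2.03931 mol, so theoretical mass = 2.03931 × 106.874 = 217.949 g.
At 64.63% yield, actual mass of Fe(OH)3 = 217.949 × 0.6463 = 140.861 g.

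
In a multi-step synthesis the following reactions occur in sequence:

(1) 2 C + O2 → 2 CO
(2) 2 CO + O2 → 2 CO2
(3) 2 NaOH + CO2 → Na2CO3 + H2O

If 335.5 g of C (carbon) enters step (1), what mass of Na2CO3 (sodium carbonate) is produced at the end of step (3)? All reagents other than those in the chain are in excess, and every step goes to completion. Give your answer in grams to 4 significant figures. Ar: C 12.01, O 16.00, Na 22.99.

2961 g

M(C) = 12.01 g/mol.
M(Na2CO3) = 2(22.99) + 12.01 + 3(16.00) = 105.99 g/mol.
n(C) = 335.5 / 12.01 = 27.935 mol.
Reaction (1): C→CO ratio 2:2 ⇒ n(CO) = 27.935 mol.
Reaction (2): CO→CO2 ratio 2:2 ⇒ n(CO2) = 27.935 mol.
Reaction (3): CO2→Na2CO3 ratio 1:1 ⇒ n(Na2CO3) = 27.935 mol.
Mass of Na2CO3 = 27.935 × 105.99 = 2960.8 g.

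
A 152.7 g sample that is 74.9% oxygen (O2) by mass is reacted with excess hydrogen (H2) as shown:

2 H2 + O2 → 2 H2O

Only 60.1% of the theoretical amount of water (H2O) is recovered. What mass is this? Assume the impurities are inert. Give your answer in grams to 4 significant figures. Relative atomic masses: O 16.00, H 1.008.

77.40 g

Pure O2 available = 152.7 g × 0.749 = 114.37 g.
M(O2) = 2(16.00) = 32.00 g/mol.
M(H2O) = 2(1.008) + 16.00 = 18.016 g/mol.
n(O2) = 114.37 g / 32.00 g/mol = 3.5741 mol.
From the equation the O2:H2O mole ratio is 1:2, so n(H2O) = 3.5741 × 2/1 = 7.1483 mol.
Mass of H2O = 7.1483 mol × 18.016 g/mol = 128.78 g.
Actual mass collected = 128.78 g × 0.601 = 77.399 g.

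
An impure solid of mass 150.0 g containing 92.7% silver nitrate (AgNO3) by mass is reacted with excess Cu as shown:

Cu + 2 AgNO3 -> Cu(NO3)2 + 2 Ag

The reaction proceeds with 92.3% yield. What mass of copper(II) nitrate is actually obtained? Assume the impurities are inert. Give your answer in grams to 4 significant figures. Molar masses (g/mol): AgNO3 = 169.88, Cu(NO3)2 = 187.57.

Pure AgNO3 available = 150.0 g × 0.927 = 139.05 g.
n(AgNO3) = 139.05 g / 169.88 g/mol = 0.81852 mol.
From the equation the AgNO3:Cu(NO3)2 mole ratio is 2:1, so n(Cu(NO3)2) = 0.81852 × 1/2 = 0.40926 mol.
Mass of Cu(NO3)2 = 0.40926 mol × 187.57 g/mol = 76.765 g.
Actual mass collected = 76.765 g × 0.923 = 70.854 g.

70.85 g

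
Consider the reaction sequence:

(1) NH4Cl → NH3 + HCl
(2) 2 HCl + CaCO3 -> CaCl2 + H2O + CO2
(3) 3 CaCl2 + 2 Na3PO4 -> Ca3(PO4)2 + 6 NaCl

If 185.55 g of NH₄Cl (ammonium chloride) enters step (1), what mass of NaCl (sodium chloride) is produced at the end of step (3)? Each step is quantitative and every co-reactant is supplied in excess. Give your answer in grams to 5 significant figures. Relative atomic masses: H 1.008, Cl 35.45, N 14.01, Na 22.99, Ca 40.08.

202.71 g

M(NH4Cl) = 14.01 + 4(1.008) + 35.45 = 53.492 g/mol.
M(NaCl) = 22.99 + 35.45 = 58.44 g/mol.
n(NH4Cl) = 185.55 / 53.492 = 3.46874 mol.
Reaction (1): NH4Cl→HCl ratio 1:1 ⇒ n(HCl) = 3.46874 mol.
Reaction (2): HCl→CaCl2 ratio 2:1 ⇒ n(CaCl2) = 1.73437 mol.
Reaction (3): CaCl2→NaCl ratio 3:6 ⇒ n(NaCl) = 3.46874 mol.
Mass of NaCl = 3.46874 × 58.44 = 202.713 g.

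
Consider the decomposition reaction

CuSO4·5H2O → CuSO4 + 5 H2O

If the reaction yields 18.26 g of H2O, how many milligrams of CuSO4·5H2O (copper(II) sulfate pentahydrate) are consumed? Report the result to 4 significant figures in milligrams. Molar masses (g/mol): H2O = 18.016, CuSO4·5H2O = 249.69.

50610 mg

n(H2O) = 18.260 g / 18.016 g/mol = 1.0135 mol.
From the equation the H2O:CuSO4·5H2O mole ratio is 5:1, so n(CuSO4·5H2O) = 1.0135 × 1/5 = 0.20271 mol.
Mass of CuSO4·5H2O = 0.20271 mol × 249.69 g/mol = 50.614 g.
Converting to mg: 50.614 g = 50610 mg.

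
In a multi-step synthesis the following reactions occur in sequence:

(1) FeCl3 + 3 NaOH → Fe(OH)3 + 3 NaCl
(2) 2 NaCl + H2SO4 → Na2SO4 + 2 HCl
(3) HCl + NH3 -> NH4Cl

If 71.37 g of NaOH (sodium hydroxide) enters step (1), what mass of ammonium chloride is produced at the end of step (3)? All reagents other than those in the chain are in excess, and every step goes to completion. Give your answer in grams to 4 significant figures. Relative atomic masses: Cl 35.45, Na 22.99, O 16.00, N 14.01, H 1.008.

95.45 g

M(NaOH) = 22.99 + 16.00 + 1.008 = 39.998 g/mol.
M(NH4Cl) = 14.01 + 4(1.008) + 35.45 = 53.492 g/mol.
n(NaOH) = 71.37 / 39.998 = 1.7843 mol.
Reaction (1): NaOH→NaCl ratio 3:3 ⇒ n(NaCl) = 1.7843 mol.
Reaction (2): NaCl→HCl ratio 2:2 ⇒ n(HCl) = 1.7843 mol.
Reaction (3): HCl→NH4Cl ratio 1:1 ⇒ n(NH4Cl) = 1.7843 mol.
Mass of NH4Cl = 1.7843 × 53.492 = 95.448 g.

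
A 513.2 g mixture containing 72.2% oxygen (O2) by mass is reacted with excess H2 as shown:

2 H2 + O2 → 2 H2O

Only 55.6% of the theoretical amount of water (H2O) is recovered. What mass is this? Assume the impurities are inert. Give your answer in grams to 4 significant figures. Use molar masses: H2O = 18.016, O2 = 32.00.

Pure O2 available = 513.2 g × 0.722 = 370.53 g.
n(O2) = 370.53 g / 32.00 g/mol = 11.579 mol.
From the equation the O2:H2O mole ratio is 1:2, so n(H2O) = 11.579 × 2/1 = 23.158 mol.
Mass of H2O = 23.158 mol × 18.016 g/mol = 417.22 g.
Actual mass collected = 417.22 g × 0.556 = 231.97 g.

232.0 g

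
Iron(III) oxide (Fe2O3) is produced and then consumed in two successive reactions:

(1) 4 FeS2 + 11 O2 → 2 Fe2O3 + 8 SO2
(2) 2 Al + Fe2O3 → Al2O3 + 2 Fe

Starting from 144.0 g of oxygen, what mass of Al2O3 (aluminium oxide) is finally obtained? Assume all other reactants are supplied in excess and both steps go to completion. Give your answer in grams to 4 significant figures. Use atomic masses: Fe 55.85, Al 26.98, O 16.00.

83.42 g

M(O2) = 2(16.00) = 32.00 g/mol.
M(Al2O3) = 2(26.98) + 3(16.00) = 101.96 g/mol.
n(O2) = 144.00 / 32.00 = 4.5000 mol.
Step 1 gives a 11:2 ratio of O2 to Fe2O3, so n(Fe2O3) = 0.81818 mol.
In step 2 the Fe2O3:Al2O3 ratio is 1:1, so n(Al2O3) = 0.81818 mol.
Mass of Al2O3 = 0.81818 × 101.96 = 83.422 g.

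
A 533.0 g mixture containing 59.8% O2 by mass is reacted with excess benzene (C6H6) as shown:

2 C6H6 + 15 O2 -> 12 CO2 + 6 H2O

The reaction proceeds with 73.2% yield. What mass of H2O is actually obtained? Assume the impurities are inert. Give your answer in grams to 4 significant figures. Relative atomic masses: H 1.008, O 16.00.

Pure O2 available = 533.0 g × 0.598 = 318.73 g.
M(O2) = 2(16.00) = 32.00 g/mol.
M(H2O) = 2(1.008) + 16.00 = 18.016 g/mol.
n(O2) = 318.73 g / 32.00 g/mol = 9.9604 mol.
From the equation the O2:H2O mole ratio is 15:6, so n(H2O) = 9.9604 × 6/15 = 3.9842 mol.
Mass of H2O = 3.9842 mol × 18.016 g/mol = 71.779 g.
Actual mass collected = 71.779 g × 0.732 = 52.542 g.

52.54 g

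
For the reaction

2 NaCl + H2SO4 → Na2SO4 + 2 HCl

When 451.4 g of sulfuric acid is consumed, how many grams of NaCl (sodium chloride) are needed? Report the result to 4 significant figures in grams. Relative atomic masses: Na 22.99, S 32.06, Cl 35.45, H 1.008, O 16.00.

537.9 g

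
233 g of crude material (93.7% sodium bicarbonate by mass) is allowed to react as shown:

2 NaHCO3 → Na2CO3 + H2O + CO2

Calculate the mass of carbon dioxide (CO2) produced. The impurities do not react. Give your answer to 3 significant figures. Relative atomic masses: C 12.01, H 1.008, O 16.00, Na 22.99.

57.2 g

Mass of pure NaHCO3 = 233 g × 0.937 = 218.3 g.
M(NaHCO3) = 22.99 + 1.008 + 12.01 + 3(16.00) = 84.008 g/mol.
M(CO2) = 12.01 + 2(16.00) = 44.01 g/mol.
n(NaHCO3) = 218.3 g / 84.008 g/mol = 2.599 mol.
From the equation the NaHCO3:CO2 mole ratio is 2:1, so n(CO2) = 2.599 × 1/2 = 1.299 mol.
Mass of CO2 = 1.299 mol × 44.01 g/mol = 57.19 g.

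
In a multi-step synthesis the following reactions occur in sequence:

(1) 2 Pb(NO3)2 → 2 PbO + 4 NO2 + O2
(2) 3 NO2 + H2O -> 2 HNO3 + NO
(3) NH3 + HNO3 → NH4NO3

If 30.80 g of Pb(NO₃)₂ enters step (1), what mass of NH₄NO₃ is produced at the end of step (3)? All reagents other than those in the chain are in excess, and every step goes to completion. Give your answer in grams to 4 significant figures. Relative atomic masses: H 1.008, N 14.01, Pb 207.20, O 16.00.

9.925 g

M(Pb(NO3)2) = 207.20 + 2(14.01) + 6(16.00) = 331.22 g/mol.
M(NH4NO3) = 2(14.01) + 4(1.008) + 3(16.00) = 80.052 g/mol.
n(Pb(NO3)2) = 30.80 / 331.22 = 0.092990 mol.
Reaction (1): Pb(NO3)2→NO2 ratio 2:4 ⇒ n(NO2) = 0.18598 mol.
Reaction (2): NO2→HNO3 ratio 3:2 ⇒ n(HNO3) = 0.12399 mol.
Reaction (3): HNO3→NH4NO3 ratio 1:1 ⇒ n(NH4NO3) = 0.12399 mol.
Mass of NH4NO3 = 0.12399 × 80.052 = 9.9253 g.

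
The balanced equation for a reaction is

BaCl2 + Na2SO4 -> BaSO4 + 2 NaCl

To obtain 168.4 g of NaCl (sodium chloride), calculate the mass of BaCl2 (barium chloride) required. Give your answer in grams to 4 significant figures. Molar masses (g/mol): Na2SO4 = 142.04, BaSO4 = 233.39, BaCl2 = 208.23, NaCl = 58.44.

300.0 g

n(NaCl) = 168.40 g / 58.44 g/mol = 2.8816 mol.
From the equation the NaCl:BaCl2 mole ratio is 2:1, so n(BaCl2) = 2.8816 × 1/2 = 1.4408 mol.
Mass of BaCl2 = 1.4408 mol × 208.23 g/mol = 300.02 g.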